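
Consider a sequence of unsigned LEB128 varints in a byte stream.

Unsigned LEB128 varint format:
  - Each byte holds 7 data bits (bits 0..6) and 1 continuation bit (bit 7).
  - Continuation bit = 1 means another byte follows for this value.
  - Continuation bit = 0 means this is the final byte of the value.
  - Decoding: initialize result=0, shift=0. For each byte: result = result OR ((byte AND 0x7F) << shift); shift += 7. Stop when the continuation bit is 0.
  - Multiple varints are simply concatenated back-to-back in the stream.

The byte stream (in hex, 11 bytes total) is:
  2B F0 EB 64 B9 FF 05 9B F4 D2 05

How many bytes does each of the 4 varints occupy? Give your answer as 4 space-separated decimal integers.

Answer: 1 3 3 4

Derivation:
  byte[0]=0x2B cont=0 payload=0x2B=43: acc |= 43<<0 -> acc=43 shift=7 [end]
Varint 1: bytes[0:1] = 2B -> value 43 (1 byte(s))
  byte[1]=0xF0 cont=1 payload=0x70=112: acc |= 112<<0 -> acc=112 shift=7
  byte[2]=0xEB cont=1 payload=0x6B=107: acc |= 107<<7 -> acc=13808 shift=14
  byte[3]=0x64 cont=0 payload=0x64=100: acc |= 100<<14 -> acc=1652208 shift=21 [end]
Varint 2: bytes[1:4] = F0 EB 64 -> value 1652208 (3 byte(s))
  byte[4]=0xB9 cont=1 payload=0x39=57: acc |= 57<<0 -> acc=57 shift=7
  byte[5]=0xFF cont=1 payload=0x7F=127: acc |= 127<<7 -> acc=16313 shift=14
  byte[6]=0x05 cont=0 payload=0x05=5: acc |= 5<<14 -> acc=98233 shift=21 [end]
Varint 3: bytes[4:7] = B9 FF 05 -> value 98233 (3 byte(s))
  byte[7]=0x9B cont=1 payload=0x1B=27: acc |= 27<<0 -> acc=27 shift=7
  byte[8]=0xF4 cont=1 payload=0x74=116: acc |= 116<<7 -> acc=14875 shift=14
  byte[9]=0xD2 cont=1 payload=0x52=82: acc |= 82<<14 -> acc=1358363 shift=21
  byte[10]=0x05 cont=0 payload=0x05=5: acc |= 5<<21 -> acc=11844123 shift=28 [end]
Varint 4: bytes[7:11] = 9B F4 D2 05 -> value 11844123 (4 byte(s))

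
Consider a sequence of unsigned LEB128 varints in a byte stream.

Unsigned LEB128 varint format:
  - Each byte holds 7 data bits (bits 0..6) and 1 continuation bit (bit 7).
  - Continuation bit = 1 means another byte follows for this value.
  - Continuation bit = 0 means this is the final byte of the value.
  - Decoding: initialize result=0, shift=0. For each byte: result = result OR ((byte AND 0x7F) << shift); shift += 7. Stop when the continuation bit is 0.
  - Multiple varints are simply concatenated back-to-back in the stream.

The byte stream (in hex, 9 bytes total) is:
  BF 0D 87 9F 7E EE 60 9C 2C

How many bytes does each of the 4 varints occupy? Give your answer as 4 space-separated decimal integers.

Answer: 2 3 2 2

Derivation:
  byte[0]=0xBF cont=1 payload=0x3F=63: acc |= 63<<0 -> acc=63 shift=7
  byte[1]=0x0D cont=0 payload=0x0D=13: acc |= 13<<7 -> acc=1727 shift=14 [end]
Varint 1: bytes[0:2] = BF 0D -> value 1727 (2 byte(s))
  byte[2]=0x87 cont=1 payload=0x07=7: acc |= 7<<0 -> acc=7 shift=7
  byte[3]=0x9F cont=1 payload=0x1F=31: acc |= 31<<7 -> acc=3975 shift=14
  byte[4]=0x7E cont=0 payload=0x7E=126: acc |= 126<<14 -> acc=2068359 shift=21 [end]
Varint 2: bytes[2:5] = 87 9F 7E -> value 2068359 (3 byte(s))
  byte[5]=0xEE cont=1 payload=0x6E=110: acc |= 110<<0 -> acc=110 shift=7
  byte[6]=0x60 cont=0 payload=0x60=96: acc |= 96<<7 -> acc=12398 shift=14 [end]
Varint 3: bytes[5:7] = EE 60 -> value 12398 (2 byte(s))
  byte[7]=0x9C cont=1 payload=0x1C=28: acc |= 28<<0 -> acc=28 shift=7
  byte[8]=0x2C cont=0 payload=0x2C=44: acc |= 44<<7 -> acc=5660 shift=14 [end]
Varint 4: bytes[7:9] = 9C 2C -> value 5660 (2 byte(s))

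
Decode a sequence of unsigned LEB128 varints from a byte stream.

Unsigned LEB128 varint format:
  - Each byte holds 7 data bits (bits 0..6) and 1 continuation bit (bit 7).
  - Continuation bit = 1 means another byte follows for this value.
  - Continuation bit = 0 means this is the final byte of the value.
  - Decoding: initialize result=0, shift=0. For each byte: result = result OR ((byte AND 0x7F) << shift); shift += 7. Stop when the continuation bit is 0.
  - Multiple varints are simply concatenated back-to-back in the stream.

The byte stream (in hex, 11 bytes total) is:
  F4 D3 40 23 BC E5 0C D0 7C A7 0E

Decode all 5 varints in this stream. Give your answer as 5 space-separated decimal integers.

  byte[0]=0xF4 cont=1 payload=0x74=116: acc |= 116<<0 -> acc=116 shift=7
  byte[1]=0xD3 cont=1 payload=0x53=83: acc |= 83<<7 -> acc=10740 shift=14
  byte[2]=0x40 cont=0 payload=0x40=64: acc |= 64<<14 -> acc=1059316 shift=21 [end]
Varint 1: bytes[0:3] = F4 D3 40 -> value 1059316 (3 byte(s))
  byte[3]=0x23 cont=0 payload=0x23=35: acc |= 35<<0 -> acc=35 shift=7 [end]
Varint 2: bytes[3:4] = 23 -> value 35 (1 byte(s))
  byte[4]=0xBC cont=1 payload=0x3C=60: acc |= 60<<0 -> acc=60 shift=7
  byte[5]=0xE5 cont=1 payload=0x65=101: acc |= 101<<7 -> acc=12988 shift=14
  byte[6]=0x0C cont=0 payload=0x0C=12: acc |= 12<<14 -> acc=209596 shift=21 [end]
Varint 3: bytes[4:7] = BC E5 0C -> value 209596 (3 byte(s))
  byte[7]=0xD0 cont=1 payload=0x50=80: acc |= 80<<0 -> acc=80 shift=7
  byte[8]=0x7C cont=0 payload=0x7C=124: acc |= 124<<7 -> acc=15952 shift=14 [end]
Varint 4: bytes[7:9] = D0 7C -> value 15952 (2 byte(s))
  byte[9]=0xA7 cont=1 payload=0x27=39: acc |= 39<<0 -> acc=39 shift=7
  byte[10]=0x0E cont=0 payload=0x0E=14: acc |= 14<<7 -> acc=1831 shift=14 [end]
Varint 5: bytes[9:11] = A7 0E -> value 1831 (2 byte(s))

Answer: 1059316 35 209596 15952 1831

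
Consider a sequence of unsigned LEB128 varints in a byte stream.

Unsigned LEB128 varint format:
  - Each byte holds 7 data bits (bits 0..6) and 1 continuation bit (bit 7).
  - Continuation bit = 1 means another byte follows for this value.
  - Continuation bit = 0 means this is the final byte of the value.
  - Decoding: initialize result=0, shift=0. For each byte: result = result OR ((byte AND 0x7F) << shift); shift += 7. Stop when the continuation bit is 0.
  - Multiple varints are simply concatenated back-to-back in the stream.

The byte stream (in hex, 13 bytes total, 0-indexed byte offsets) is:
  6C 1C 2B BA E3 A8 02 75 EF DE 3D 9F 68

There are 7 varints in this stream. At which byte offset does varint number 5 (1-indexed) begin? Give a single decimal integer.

  byte[0]=0x6C cont=0 payload=0x6C=108: acc |= 108<<0 -> acc=108 shift=7 [end]
Varint 1: bytes[0:1] = 6C -> value 108 (1 byte(s))
  byte[1]=0x1C cont=0 payload=0x1C=28: acc |= 28<<0 -> acc=28 shift=7 [end]
Varint 2: bytes[1:2] = 1C -> value 28 (1 byte(s))
  byte[2]=0x2B cont=0 payload=0x2B=43: acc |= 43<<0 -> acc=43 shift=7 [end]
Varint 3: bytes[2:3] = 2B -> value 43 (1 byte(s))
  byte[3]=0xBA cont=1 payload=0x3A=58: acc |= 58<<0 -> acc=58 shift=7
  byte[4]=0xE3 cont=1 payload=0x63=99: acc |= 99<<7 -> acc=12730 shift=14
  byte[5]=0xA8 cont=1 payload=0x28=40: acc |= 40<<14 -> acc=668090 shift=21
  byte[6]=0x02 cont=0 payload=0x02=2: acc |= 2<<21 -> acc=4862394 shift=28 [end]
Varint 4: bytes[3:7] = BA E3 A8 02 -> value 4862394 (4 byte(s))
  byte[7]=0x75 cont=0 payload=0x75=117: acc |= 117<<0 -> acc=117 shift=7 [end]
Varint 5: bytes[7:8] = 75 -> value 117 (1 byte(s))
  byte[8]=0xEF cont=1 payload=0x6F=111: acc |= 111<<0 -> acc=111 shift=7
  byte[9]=0xDE cont=1 payload=0x5E=94: acc |= 94<<7 -> acc=12143 shift=14
  byte[10]=0x3D cont=0 payload=0x3D=61: acc |= 61<<14 -> acc=1011567 shift=21 [end]
Varint 6: bytes[8:11] = EF DE 3D -> value 1011567 (3 byte(s))
  byte[11]=0x9F cont=1 payload=0x1F=31: acc |= 31<<0 -> acc=31 shift=7
  byte[12]=0x68 cont=0 payload=0x68=104: acc |= 104<<7 -> acc=13343 shift=14 [end]
Varint 7: bytes[11:13] = 9F 68 -> value 13343 (2 byte(s))

Answer: 7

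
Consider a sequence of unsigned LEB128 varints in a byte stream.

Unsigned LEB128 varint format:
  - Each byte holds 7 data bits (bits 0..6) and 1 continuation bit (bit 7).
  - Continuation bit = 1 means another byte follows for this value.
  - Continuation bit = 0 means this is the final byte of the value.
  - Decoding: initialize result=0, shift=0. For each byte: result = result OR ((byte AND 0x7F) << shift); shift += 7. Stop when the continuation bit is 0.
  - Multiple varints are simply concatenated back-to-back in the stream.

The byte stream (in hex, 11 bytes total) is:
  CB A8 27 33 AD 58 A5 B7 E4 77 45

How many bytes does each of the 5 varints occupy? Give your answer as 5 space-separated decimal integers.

Answer: 3 1 2 4 1

Derivation:
  byte[0]=0xCB cont=1 payload=0x4B=75: acc |= 75<<0 -> acc=75 shift=7
  byte[1]=0xA8 cont=1 payload=0x28=40: acc |= 40<<7 -> acc=5195 shift=14
  byte[2]=0x27 cont=0 payload=0x27=39: acc |= 39<<14 -> acc=644171 shift=21 [end]
Varint 1: bytes[0:3] = CB A8 27 -> value 644171 (3 byte(s))
  byte[3]=0x33 cont=0 payload=0x33=51: acc |= 51<<0 -> acc=51 shift=7 [end]
Varint 2: bytes[3:4] = 33 -> value 51 (1 byte(s))
  byte[4]=0xAD cont=1 payload=0x2D=45: acc |= 45<<0 -> acc=45 shift=7
  byte[5]=0x58 cont=0 payload=0x58=88: acc |= 88<<7 -> acc=11309 shift=14 [end]
Varint 3: bytes[4:6] = AD 58 -> value 11309 (2 byte(s))
  byte[6]=0xA5 cont=1 payload=0x25=37: acc |= 37<<0 -> acc=37 shift=7
  byte[7]=0xB7 cont=1 payload=0x37=55: acc |= 55<<7 -> acc=7077 shift=14
  byte[8]=0xE4 cont=1 payload=0x64=100: acc |= 100<<14 -> acc=1645477 shift=21
  byte[9]=0x77 cont=0 payload=0x77=119: acc |= 119<<21 -> acc=251206565 shift=28 [end]
Varint 4: bytes[6:10] = A5 B7 E4 77 -> value 251206565 (4 byte(s))
  byte[10]=0x45 cont=0 payload=0x45=69: acc |= 69<<0 -> acc=69 shift=7 [end]
Varint 5: bytes[10:11] = 45 -> value 69 (1 byte(s))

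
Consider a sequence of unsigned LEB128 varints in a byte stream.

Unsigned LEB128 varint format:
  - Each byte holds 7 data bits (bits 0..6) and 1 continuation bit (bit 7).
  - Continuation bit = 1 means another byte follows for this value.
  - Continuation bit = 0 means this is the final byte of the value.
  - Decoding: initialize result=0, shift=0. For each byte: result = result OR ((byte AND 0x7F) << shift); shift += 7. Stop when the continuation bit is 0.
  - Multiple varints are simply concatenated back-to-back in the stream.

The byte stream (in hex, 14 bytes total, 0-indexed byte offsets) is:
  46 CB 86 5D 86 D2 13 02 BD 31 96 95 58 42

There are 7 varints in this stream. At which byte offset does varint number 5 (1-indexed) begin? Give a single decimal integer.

Answer: 8

Derivation:
  byte[0]=0x46 cont=0 payload=0x46=70: acc |= 70<<0 -> acc=70 shift=7 [end]
Varint 1: bytes[0:1] = 46 -> value 70 (1 byte(s))
  byte[1]=0xCB cont=1 payload=0x4B=75: acc |= 75<<0 -> acc=75 shift=7
  byte[2]=0x86 cont=1 payload=0x06=6: acc |= 6<<7 -> acc=843 shift=14
  byte[3]=0x5D cont=0 payload=0x5D=93: acc |= 93<<14 -> acc=1524555 shift=21 [end]
Varint 2: bytes[1:4] = CB 86 5D -> value 1524555 (3 byte(s))
  byte[4]=0x86 cont=1 payload=0x06=6: acc |= 6<<0 -> acc=6 shift=7
  byte[5]=0xD2 cont=1 payload=0x52=82: acc |= 82<<7 -> acc=10502 shift=14
  byte[6]=0x13 cont=0 payload=0x13=19: acc |= 19<<14 -> acc=321798 shift=21 [end]
Varint 3: bytes[4:7] = 86 D2 13 -> value 321798 (3 byte(s))
  byte[7]=0x02 cont=0 payload=0x02=2: acc |= 2<<0 -> acc=2 shift=7 [end]
Varint 4: bytes[7:8] = 02 -> value 2 (1 byte(s))
  byte[8]=0xBD cont=1 payload=0x3D=61: acc |= 61<<0 -> acc=61 shift=7
  byte[9]=0x31 cont=0 payload=0x31=49: acc |= 49<<7 -> acc=6333 shift=14 [end]
Varint 5: bytes[8:10] = BD 31 -> value 6333 (2 byte(s))
  byte[10]=0x96 cont=1 payload=0x16=22: acc |= 22<<0 -> acc=22 shift=7
  byte[11]=0x95 cont=1 payload=0x15=21: acc |= 21<<7 -> acc=2710 shift=14
  byte[12]=0x58 cont=0 payload=0x58=88: acc |= 88<<14 -> acc=1444502 shift=21 [end]
Varint 6: bytes[10:13] = 96 95 58 -> value 1444502 (3 byte(s))
  byte[13]=0x42 cont=0 payload=0x42=66: acc |= 66<<0 -> acc=66 shift=7 [end]
Varint 7: bytes[13:14] = 42 -> value 66 (1 byte(s))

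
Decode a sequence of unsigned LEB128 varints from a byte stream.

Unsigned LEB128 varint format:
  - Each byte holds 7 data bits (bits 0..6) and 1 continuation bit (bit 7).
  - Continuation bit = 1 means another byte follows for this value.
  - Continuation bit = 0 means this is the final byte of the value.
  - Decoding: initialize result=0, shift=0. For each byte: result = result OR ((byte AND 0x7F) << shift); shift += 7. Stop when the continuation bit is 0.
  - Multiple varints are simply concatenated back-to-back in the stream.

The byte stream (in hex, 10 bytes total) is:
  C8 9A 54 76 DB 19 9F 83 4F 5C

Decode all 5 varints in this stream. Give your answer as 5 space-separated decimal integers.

Answer: 1379656 118 3291 1294751 92

Derivation:
  byte[0]=0xC8 cont=1 payload=0x48=72: acc |= 72<<0 -> acc=72 shift=7
  byte[1]=0x9A cont=1 payload=0x1A=26: acc |= 26<<7 -> acc=3400 shift=14
  byte[2]=0x54 cont=0 payload=0x54=84: acc |= 84<<14 -> acc=1379656 shift=21 [end]
Varint 1: bytes[0:3] = C8 9A 54 -> value 1379656 (3 byte(s))
  byte[3]=0x76 cont=0 payload=0x76=118: acc |= 118<<0 -> acc=118 shift=7 [end]
Varint 2: bytes[3:4] = 76 -> value 118 (1 byte(s))
  byte[4]=0xDB cont=1 payload=0x5B=91: acc |= 91<<0 -> acc=91 shift=7
  byte[5]=0x19 cont=0 payload=0x19=25: acc |= 25<<7 -> acc=3291 shift=14 [end]
Varint 3: bytes[4:6] = DB 19 -> value 3291 (2 byte(s))
  byte[6]=0x9F cont=1 payload=0x1F=31: acc |= 31<<0 -> acc=31 shift=7
  byte[7]=0x83 cont=1 payload=0x03=3: acc |= 3<<7 -> acc=415 shift=14
  byte[8]=0x4F cont=0 payload=0x4F=79: acc |= 79<<14 -> acc=1294751 shift=21 [end]
Varint 4: bytes[6:9] = 9F 83 4F -> value 1294751 (3 byte(s))
  byte[9]=0x5C cont=0 payload=0x5C=92: acc |= 92<<0 -> acc=92 shift=7 [end]
Varint 5: bytes[9:10] = 5C -> value 92 (1 byte(s))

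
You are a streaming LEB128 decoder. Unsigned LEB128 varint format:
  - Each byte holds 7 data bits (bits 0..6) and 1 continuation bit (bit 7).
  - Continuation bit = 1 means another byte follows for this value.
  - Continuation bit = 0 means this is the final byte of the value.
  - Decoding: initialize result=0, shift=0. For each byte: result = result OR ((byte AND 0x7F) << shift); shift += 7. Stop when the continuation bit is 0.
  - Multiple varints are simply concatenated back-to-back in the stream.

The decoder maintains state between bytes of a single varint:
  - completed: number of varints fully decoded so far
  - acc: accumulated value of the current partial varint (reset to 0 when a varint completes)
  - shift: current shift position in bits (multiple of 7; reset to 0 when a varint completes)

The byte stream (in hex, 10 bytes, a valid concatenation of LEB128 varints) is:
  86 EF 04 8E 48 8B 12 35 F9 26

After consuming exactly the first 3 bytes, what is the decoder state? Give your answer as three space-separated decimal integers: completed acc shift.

Answer: 1 0 0

Derivation:
byte[0]=0x86 cont=1 payload=0x06: acc |= 6<<0 -> completed=0 acc=6 shift=7
byte[1]=0xEF cont=1 payload=0x6F: acc |= 111<<7 -> completed=0 acc=14214 shift=14
byte[2]=0x04 cont=0 payload=0x04: varint #1 complete (value=79750); reset -> completed=1 acc=0 shift=0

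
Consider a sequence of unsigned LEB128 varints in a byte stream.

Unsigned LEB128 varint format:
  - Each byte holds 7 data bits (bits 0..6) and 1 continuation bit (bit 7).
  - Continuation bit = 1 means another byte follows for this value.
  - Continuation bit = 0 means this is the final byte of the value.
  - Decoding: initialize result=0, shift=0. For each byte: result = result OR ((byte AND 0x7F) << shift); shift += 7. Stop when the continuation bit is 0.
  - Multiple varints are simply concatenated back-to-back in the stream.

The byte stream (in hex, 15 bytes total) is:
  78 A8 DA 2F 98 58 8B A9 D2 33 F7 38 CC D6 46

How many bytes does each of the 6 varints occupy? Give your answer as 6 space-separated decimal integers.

  byte[0]=0x78 cont=0 payload=0x78=120: acc |= 120<<0 -> acc=120 shift=7 [end]
Varint 1: bytes[0:1] = 78 -> value 120 (1 byte(s))
  byte[1]=0xA8 cont=1 payload=0x28=40: acc |= 40<<0 -> acc=40 shift=7
  byte[2]=0xDA cont=1 payload=0x5A=90: acc |= 90<<7 -> acc=11560 shift=14
  byte[3]=0x2F cont=0 payload=0x2F=47: acc |= 47<<14 -> acc=781608 shift=21 [end]
Varint 2: bytes[1:4] = A8 DA 2F -> value 781608 (3 byte(s))
  byte[4]=0x98 cont=1 payload=0x18=24: acc |= 24<<0 -> acc=24 shift=7
  byte[5]=0x58 cont=0 payload=0x58=88: acc |= 88<<7 -> acc=11288 shift=14 [end]
Varint 3: bytes[4:6] = 98 58 -> value 11288 (2 byte(s))
  byte[6]=0x8B cont=1 payload=0x0B=11: acc |= 11<<0 -> acc=11 shift=7
  byte[7]=0xA9 cont=1 payload=0x29=41: acc |= 41<<7 -> acc=5259 shift=14
  byte[8]=0xD2 cont=1 payload=0x52=82: acc |= 82<<14 -> acc=1348747 shift=21
  byte[9]=0x33 cont=0 payload=0x33=51: acc |= 51<<21 -> acc=108303499 shift=28 [end]
Varint 4: bytes[6:10] = 8B A9 D2 33 -> value 108303499 (4 byte(s))
  byte[10]=0xF7 cont=1 payload=0x77=119: acc |= 119<<0 -> acc=119 shift=7
  byte[11]=0x38 cont=0 payload=0x38=56: acc |= 56<<7 -> acc=7287 shift=14 [end]
Varint 5: bytes[10:12] = F7 38 -> value 7287 (2 byte(s))
  byte[12]=0xCC cont=1 payload=0x4C=76: acc |= 76<<0 -> acc=76 shift=7
  byte[13]=0xD6 cont=1 payload=0x56=86: acc |= 86<<7 -> acc=11084 shift=14
  byte[14]=0x46 cont=0 payload=0x46=70: acc |= 70<<14 -> acc=1157964 shift=21 [end]
Varint 6: bytes[12:15] = CC D6 46 -> value 1157964 (3 byte(s))

Answer: 1 3 2 4 2 3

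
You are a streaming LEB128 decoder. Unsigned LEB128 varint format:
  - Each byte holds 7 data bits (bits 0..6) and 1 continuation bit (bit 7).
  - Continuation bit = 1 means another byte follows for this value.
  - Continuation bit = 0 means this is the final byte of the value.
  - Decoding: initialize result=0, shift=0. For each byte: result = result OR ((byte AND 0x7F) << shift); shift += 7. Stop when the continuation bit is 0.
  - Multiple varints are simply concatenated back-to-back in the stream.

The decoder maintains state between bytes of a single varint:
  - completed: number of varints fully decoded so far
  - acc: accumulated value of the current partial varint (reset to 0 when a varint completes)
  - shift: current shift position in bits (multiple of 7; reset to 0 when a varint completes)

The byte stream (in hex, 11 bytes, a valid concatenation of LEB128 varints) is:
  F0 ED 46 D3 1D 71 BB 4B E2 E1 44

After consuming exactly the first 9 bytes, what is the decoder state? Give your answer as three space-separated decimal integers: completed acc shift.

Answer: 4 98 7

Derivation:
byte[0]=0xF0 cont=1 payload=0x70: acc |= 112<<0 -> completed=0 acc=112 shift=7
byte[1]=0xED cont=1 payload=0x6D: acc |= 109<<7 -> completed=0 acc=14064 shift=14
byte[2]=0x46 cont=0 payload=0x46: varint #1 complete (value=1160944); reset -> completed=1 acc=0 shift=0
byte[3]=0xD3 cont=1 payload=0x53: acc |= 83<<0 -> completed=1 acc=83 shift=7
byte[4]=0x1D cont=0 payload=0x1D: varint #2 complete (value=3795); reset -> completed=2 acc=0 shift=0
byte[5]=0x71 cont=0 payload=0x71: varint #3 complete (value=113); reset -> completed=3 acc=0 shift=0
byte[6]=0xBB cont=1 payload=0x3B: acc |= 59<<0 -> completed=3 acc=59 shift=7
byte[7]=0x4B cont=0 payload=0x4B: varint #4 complete (value=9659); reset -> completed=4 acc=0 shift=0
byte[8]=0xE2 cont=1 payload=0x62: acc |= 98<<0 -> completed=4 acc=98 shift=7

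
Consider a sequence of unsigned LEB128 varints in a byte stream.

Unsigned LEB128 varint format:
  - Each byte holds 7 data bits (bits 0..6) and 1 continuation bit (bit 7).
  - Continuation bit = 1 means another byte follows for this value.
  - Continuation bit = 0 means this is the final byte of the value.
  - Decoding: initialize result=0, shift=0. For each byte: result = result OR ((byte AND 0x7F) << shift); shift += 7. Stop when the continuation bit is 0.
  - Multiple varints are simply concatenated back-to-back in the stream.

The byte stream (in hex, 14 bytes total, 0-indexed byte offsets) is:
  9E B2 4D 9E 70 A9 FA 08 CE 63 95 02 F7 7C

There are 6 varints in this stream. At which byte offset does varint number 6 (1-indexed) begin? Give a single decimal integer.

Answer: 12

Derivation:
  byte[0]=0x9E cont=1 payload=0x1E=30: acc |= 30<<0 -> acc=30 shift=7
  byte[1]=0xB2 cont=1 payload=0x32=50: acc |= 50<<7 -> acc=6430 shift=14
  byte[2]=0x4D cont=0 payload=0x4D=77: acc |= 77<<14 -> acc=1267998 shift=21 [end]
Varint 1: bytes[0:3] = 9E B2 4D -> value 1267998 (3 byte(s))
  byte[3]=0x9E cont=1 payload=0x1E=30: acc |= 30<<0 -> acc=30 shift=7
  byte[4]=0x70 cont=0 payload=0x70=112: acc |= 112<<7 -> acc=14366 shift=14 [end]
Varint 2: bytes[3:5] = 9E 70 -> value 14366 (2 byte(s))
  byte[5]=0xA9 cont=1 payload=0x29=41: acc |= 41<<0 -> acc=41 shift=7
  byte[6]=0xFA cont=1 payload=0x7A=122: acc |= 122<<7 -> acc=15657 shift=14
  byte[7]=0x08 cont=0 payload=0x08=8: acc |= 8<<14 -> acc=146729 shift=21 [end]
Varint 3: bytes[5:8] = A9 FA 08 -> value 146729 (3 byte(s))
  byte[8]=0xCE cont=1 payload=0x4E=78: acc |= 78<<0 -> acc=78 shift=7
  byte[9]=0x63 cont=0 payload=0x63=99: acc |= 99<<7 -> acc=12750 shift=14 [end]
Varint 4: bytes[8:10] = CE 63 -> value 12750 (2 byte(s))
  byte[10]=0x95 cont=1 payload=0x15=21: acc |= 21<<0 -> acc=21 shift=7
  byte[11]=0x02 cont=0 payload=0x02=2: acc |= 2<<7 -> acc=277 shift=14 [end]
Varint 5: bytes[10:12] = 95 02 -> value 277 (2 byte(s))
  byte[12]=0xF7 cont=1 payload=0x77=119: acc |= 119<<0 -> acc=119 shift=7
  byte[13]=0x7C cont=0 payload=0x7C=124: acc |= 124<<7 -> acc=15991 shift=14 [end]
Varint 6: bytes[12:14] = F7 7C -> value 15991 (2 byte(s))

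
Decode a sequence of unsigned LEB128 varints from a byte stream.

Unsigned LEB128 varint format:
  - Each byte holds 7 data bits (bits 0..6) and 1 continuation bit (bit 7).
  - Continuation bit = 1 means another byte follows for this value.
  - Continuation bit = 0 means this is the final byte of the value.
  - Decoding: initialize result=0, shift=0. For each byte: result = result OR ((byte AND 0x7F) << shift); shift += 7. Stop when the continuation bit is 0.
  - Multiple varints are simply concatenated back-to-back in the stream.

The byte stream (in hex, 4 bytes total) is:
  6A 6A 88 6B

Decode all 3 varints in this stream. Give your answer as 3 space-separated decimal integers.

Answer: 106 106 13704

Derivation:
  byte[0]=0x6A cont=0 payload=0x6A=106: acc |= 106<<0 -> acc=106 shift=7 [end]
Varint 1: bytes[0:1] = 6A -> value 106 (1 byte(s))
  byte[1]=0x6A cont=0 payload=0x6A=106: acc |= 106<<0 -> acc=106 shift=7 [end]
Varint 2: bytes[1:2] = 6A -> value 106 (1 byte(s))
  byte[2]=0x88 cont=1 payload=0x08=8: acc |= 8<<0 -> acc=8 shift=7
  byte[3]=0x6B cont=0 payload=0x6B=107: acc |= 107<<7 -> acc=13704 shift=14 [end]
Varint 3: bytes[2:4] = 88 6B -> value 13704 (2 byte(s))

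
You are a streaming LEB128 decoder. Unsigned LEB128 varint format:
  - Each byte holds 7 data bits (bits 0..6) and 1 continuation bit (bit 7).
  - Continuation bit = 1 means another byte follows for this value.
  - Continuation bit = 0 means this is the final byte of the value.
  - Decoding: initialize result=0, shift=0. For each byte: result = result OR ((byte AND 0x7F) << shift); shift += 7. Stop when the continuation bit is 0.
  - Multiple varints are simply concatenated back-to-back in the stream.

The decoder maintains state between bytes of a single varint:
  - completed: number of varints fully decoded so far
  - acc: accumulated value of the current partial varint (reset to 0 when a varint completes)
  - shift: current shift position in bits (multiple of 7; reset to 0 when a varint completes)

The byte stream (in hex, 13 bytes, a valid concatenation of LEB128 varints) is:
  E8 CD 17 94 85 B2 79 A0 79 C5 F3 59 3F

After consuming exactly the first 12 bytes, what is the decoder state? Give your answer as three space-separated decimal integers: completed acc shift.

Answer: 4 0 0

Derivation:
byte[0]=0xE8 cont=1 payload=0x68: acc |= 104<<0 -> completed=0 acc=104 shift=7
byte[1]=0xCD cont=1 payload=0x4D: acc |= 77<<7 -> completed=0 acc=9960 shift=14
byte[2]=0x17 cont=0 payload=0x17: varint #1 complete (value=386792); reset -> completed=1 acc=0 shift=0
byte[3]=0x94 cont=1 payload=0x14: acc |= 20<<0 -> completed=1 acc=20 shift=7
byte[4]=0x85 cont=1 payload=0x05: acc |= 5<<7 -> completed=1 acc=660 shift=14
byte[5]=0xB2 cont=1 payload=0x32: acc |= 50<<14 -> completed=1 acc=819860 shift=21
byte[6]=0x79 cont=0 payload=0x79: varint #2 complete (value=254575252); reset -> completed=2 acc=0 shift=0
byte[7]=0xA0 cont=1 payload=0x20: acc |= 32<<0 -> completed=2 acc=32 shift=7
byte[8]=0x79 cont=0 payload=0x79: varint #3 complete (value=15520); reset -> completed=3 acc=0 shift=0
byte[9]=0xC5 cont=1 payload=0x45: acc |= 69<<0 -> completed=3 acc=69 shift=7
byte[10]=0xF3 cont=1 payload=0x73: acc |= 115<<7 -> completed=3 acc=14789 shift=14
byte[11]=0x59 cont=0 payload=0x59: varint #4 complete (value=1472965); reset -> completed=4 acc=0 shift=0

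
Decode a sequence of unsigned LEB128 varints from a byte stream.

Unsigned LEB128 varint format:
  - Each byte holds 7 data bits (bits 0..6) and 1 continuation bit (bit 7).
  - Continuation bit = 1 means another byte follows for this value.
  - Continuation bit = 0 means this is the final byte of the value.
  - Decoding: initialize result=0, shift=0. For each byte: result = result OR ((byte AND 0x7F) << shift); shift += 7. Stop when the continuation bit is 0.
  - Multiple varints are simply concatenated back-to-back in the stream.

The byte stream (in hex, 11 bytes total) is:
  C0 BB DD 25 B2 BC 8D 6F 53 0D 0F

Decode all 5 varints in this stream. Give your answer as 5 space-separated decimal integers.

Answer: 79125952 233004594 83 13 15

Derivation:
  byte[0]=0xC0 cont=1 payload=0x40=64: acc |= 64<<0 -> acc=64 shift=7
  byte[1]=0xBB cont=1 payload=0x3B=59: acc |= 59<<7 -> acc=7616 shift=14
  byte[2]=0xDD cont=1 payload=0x5D=93: acc |= 93<<14 -> acc=1531328 shift=21
  byte[3]=0x25 cont=0 payload=0x25=37: acc |= 37<<21 -> acc=79125952 shift=28 [end]
Varint 1: bytes[0:4] = C0 BB DD 25 -> value 79125952 (4 byte(s))
  byte[4]=0xB2 cont=1 payload=0x32=50: acc |= 50<<0 -> acc=50 shift=7
  byte[5]=0xBC cont=1 payload=0x3C=60: acc |= 60<<7 -> acc=7730 shift=14
  byte[6]=0x8D cont=1 payload=0x0D=13: acc |= 13<<14 -> acc=220722 shift=21
  byte[7]=0x6F cont=0 payload=0x6F=111: acc |= 111<<21 -> acc=233004594 shift=28 [end]
Varint 2: bytes[4:8] = B2 BC 8D 6F -> value 233004594 (4 byte(s))
  byte[8]=0x53 cont=0 payload=0x53=83: acc |= 83<<0 -> acc=83 shift=7 [end]
Varint 3: bytes[8:9] = 53 -> value 83 (1 byte(s))
  byte[9]=0x0D cont=0 payload=0x0D=13: acc |= 13<<0 -> acc=13 shift=7 [end]
Varint 4: bytes[9:10] = 0D -> value 13 (1 byte(s))
  byte[10]=0x0F cont=0 payload=0x0F=15: acc |= 15<<0 -> acc=15 shift=7 [end]
Varint 5: bytes[10:11] = 0F -> value 15 (1 byte(s))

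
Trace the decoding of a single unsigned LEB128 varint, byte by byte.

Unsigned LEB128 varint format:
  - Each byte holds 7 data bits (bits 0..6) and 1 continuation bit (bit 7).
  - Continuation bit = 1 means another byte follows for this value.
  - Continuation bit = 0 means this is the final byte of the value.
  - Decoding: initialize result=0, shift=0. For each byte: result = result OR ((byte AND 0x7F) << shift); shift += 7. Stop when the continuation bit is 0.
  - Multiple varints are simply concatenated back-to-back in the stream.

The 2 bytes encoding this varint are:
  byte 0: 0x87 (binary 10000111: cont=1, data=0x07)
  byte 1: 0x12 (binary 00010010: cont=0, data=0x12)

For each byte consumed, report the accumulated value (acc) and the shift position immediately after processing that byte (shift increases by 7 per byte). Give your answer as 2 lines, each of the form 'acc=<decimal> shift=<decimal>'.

Answer: acc=7 shift=7
acc=2311 shift=14

Derivation:
byte 0=0x87: payload=0x07=7, contrib = 7<<0 = 7; acc -> 7, shift -> 7
byte 1=0x12: payload=0x12=18, contrib = 18<<7 = 2304; acc -> 2311, shift -> 14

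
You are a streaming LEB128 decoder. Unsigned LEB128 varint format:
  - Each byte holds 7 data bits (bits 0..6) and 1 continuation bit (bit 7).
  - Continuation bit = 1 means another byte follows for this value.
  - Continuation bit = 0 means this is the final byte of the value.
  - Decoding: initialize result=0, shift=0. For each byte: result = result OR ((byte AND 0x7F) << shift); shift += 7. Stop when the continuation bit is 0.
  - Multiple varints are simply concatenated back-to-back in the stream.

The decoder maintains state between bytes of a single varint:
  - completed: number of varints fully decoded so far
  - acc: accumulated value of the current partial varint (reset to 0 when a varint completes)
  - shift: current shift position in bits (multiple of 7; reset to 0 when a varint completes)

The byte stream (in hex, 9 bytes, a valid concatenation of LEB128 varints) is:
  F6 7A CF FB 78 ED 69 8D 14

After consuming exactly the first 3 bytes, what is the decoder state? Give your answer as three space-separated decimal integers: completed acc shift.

byte[0]=0xF6 cont=1 payload=0x76: acc |= 118<<0 -> completed=0 acc=118 shift=7
byte[1]=0x7A cont=0 payload=0x7A: varint #1 complete (value=15734); reset -> completed=1 acc=0 shift=0
byte[2]=0xCF cont=1 payload=0x4F: acc |= 79<<0 -> completed=1 acc=79 shift=7

Answer: 1 79 7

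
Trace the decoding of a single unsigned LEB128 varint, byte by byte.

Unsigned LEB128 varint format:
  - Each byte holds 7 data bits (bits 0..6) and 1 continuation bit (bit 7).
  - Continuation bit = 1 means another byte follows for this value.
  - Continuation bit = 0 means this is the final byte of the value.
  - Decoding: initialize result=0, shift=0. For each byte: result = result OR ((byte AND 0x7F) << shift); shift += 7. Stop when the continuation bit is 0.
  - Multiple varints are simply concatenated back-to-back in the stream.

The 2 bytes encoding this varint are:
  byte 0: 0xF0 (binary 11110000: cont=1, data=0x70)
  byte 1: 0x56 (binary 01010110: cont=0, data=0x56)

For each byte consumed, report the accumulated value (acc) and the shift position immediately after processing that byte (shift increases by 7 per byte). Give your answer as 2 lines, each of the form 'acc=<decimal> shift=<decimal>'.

Answer: acc=112 shift=7
acc=11120 shift=14

Derivation:
byte 0=0xF0: payload=0x70=112, contrib = 112<<0 = 112; acc -> 112, shift -> 7
byte 1=0x56: payload=0x56=86, contrib = 86<<7 = 11008; acc -> 11120, shift -> 14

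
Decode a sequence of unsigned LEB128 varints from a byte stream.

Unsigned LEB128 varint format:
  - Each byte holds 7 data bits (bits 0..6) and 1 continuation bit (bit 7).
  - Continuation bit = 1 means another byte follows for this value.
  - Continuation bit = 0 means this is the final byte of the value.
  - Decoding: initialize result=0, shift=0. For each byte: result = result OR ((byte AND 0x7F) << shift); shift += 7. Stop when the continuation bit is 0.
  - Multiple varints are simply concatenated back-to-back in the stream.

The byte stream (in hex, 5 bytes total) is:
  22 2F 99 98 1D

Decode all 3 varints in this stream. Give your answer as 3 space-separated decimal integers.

  byte[0]=0x22 cont=0 payload=0x22=34: acc |= 34<<0 -> acc=34 shift=7 [end]
Varint 1: bytes[0:1] = 22 -> value 34 (1 byte(s))
  byte[1]=0x2F cont=0 payload=0x2F=47: acc |= 47<<0 -> acc=47 shift=7 [end]
Varint 2: bytes[1:2] = 2F -> value 47 (1 byte(s))
  byte[2]=0x99 cont=1 payload=0x19=25: acc |= 25<<0 -> acc=25 shift=7
  byte[3]=0x98 cont=1 payload=0x18=24: acc |= 24<<7 -> acc=3097 shift=14
  byte[4]=0x1D cont=0 payload=0x1D=29: acc |= 29<<14 -> acc=478233 shift=21 [end]
Varint 3: bytes[2:5] = 99 98 1D -> value 478233 (3 byte(s))

Answer: 34 47 478233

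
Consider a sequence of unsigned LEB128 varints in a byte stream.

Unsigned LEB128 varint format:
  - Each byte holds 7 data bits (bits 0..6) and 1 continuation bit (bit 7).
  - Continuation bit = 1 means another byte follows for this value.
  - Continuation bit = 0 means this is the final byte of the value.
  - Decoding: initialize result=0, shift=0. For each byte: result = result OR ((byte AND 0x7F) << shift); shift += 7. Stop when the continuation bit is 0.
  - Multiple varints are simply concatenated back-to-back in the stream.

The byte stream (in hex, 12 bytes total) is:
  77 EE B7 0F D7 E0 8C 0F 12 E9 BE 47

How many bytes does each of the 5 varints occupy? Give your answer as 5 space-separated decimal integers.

Answer: 1 3 4 1 3

Derivation:
  byte[0]=0x77 cont=0 payload=0x77=119: acc |= 119<<0 -> acc=119 shift=7 [end]
Varint 1: bytes[0:1] = 77 -> value 119 (1 byte(s))
  byte[1]=0xEE cont=1 payload=0x6E=110: acc |= 110<<0 -> acc=110 shift=7
  byte[2]=0xB7 cont=1 payload=0x37=55: acc |= 55<<7 -> acc=7150 shift=14
  byte[3]=0x0F cont=0 payload=0x0F=15: acc |= 15<<14 -> acc=252910 shift=21 [end]
Varint 2: bytes[1:4] = EE B7 0F -> value 252910 (3 byte(s))
  byte[4]=0xD7 cont=1 payload=0x57=87: acc |= 87<<0 -> acc=87 shift=7
  byte[5]=0xE0 cont=1 payload=0x60=96: acc |= 96<<7 -> acc=12375 shift=14
  byte[6]=0x8C cont=1 payload=0x0C=12: acc |= 12<<14 -> acc=208983 shift=21
  byte[7]=0x0F cont=0 payload=0x0F=15: acc |= 15<<21 -> acc=31666263 shift=28 [end]
Varint 3: bytes[4:8] = D7 E0 8C 0F -> value 31666263 (4 byte(s))
  byte[8]=0x12 cont=0 payload=0x12=18: acc |= 18<<0 -> acc=18 shift=7 [end]
Varint 4: bytes[8:9] = 12 -> value 18 (1 byte(s))
  byte[9]=0xE9 cont=1 payload=0x69=105: acc |= 105<<0 -> acc=105 shift=7
  byte[10]=0xBE cont=1 payload=0x3E=62: acc |= 62<<7 -> acc=8041 shift=14
  byte[11]=0x47 cont=0 payload=0x47=71: acc |= 71<<14 -> acc=1171305 shift=21 [end]
Varint 5: bytes[9:12] = E9 BE 47 -> value 1171305 (3 byte(s))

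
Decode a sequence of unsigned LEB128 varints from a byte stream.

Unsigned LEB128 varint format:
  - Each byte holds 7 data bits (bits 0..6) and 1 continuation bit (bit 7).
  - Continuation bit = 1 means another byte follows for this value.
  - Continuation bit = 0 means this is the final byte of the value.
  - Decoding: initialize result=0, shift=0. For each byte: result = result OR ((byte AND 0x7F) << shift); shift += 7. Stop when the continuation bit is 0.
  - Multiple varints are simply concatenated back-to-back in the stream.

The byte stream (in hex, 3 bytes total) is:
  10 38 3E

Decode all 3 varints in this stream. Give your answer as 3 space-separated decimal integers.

  byte[0]=0x10 cont=0 payload=0x10=16: acc |= 16<<0 -> acc=16 shift=7 [end]
Varint 1: bytes[0:1] = 10 -> value 16 (1 byte(s))
  byte[1]=0x38 cont=0 payload=0x38=56: acc |= 56<<0 -> acc=56 shift=7 [end]
Varint 2: bytes[1:2] = 38 -> value 56 (1 byte(s))
  byte[2]=0x3E cont=0 payload=0x3E=62: acc |= 62<<0 -> acc=62 shift=7 [end]
Varint 3: bytes[2:3] = 3E -> value 62 (1 byte(s))

Answer: 16 56 62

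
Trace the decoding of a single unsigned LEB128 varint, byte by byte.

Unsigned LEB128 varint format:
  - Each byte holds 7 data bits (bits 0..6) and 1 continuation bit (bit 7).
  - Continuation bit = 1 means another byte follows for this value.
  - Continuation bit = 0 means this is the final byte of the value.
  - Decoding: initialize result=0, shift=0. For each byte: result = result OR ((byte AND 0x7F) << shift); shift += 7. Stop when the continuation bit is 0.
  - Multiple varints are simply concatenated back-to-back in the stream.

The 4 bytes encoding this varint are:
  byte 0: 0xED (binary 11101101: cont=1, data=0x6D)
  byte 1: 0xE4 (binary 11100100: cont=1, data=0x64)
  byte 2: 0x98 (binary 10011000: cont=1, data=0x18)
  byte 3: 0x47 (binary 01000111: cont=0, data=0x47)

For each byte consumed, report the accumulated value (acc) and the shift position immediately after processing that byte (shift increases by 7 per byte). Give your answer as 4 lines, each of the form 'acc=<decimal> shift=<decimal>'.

byte 0=0xED: payload=0x6D=109, contrib = 109<<0 = 109; acc -> 109, shift -> 7
byte 1=0xE4: payload=0x64=100, contrib = 100<<7 = 12800; acc -> 12909, shift -> 14
byte 2=0x98: payload=0x18=24, contrib = 24<<14 = 393216; acc -> 406125, shift -> 21
byte 3=0x47: payload=0x47=71, contrib = 71<<21 = 148897792; acc -> 149303917, shift -> 28

Answer: acc=109 shift=7
acc=12909 shift=14
acc=406125 shift=21
acc=149303917 shift=28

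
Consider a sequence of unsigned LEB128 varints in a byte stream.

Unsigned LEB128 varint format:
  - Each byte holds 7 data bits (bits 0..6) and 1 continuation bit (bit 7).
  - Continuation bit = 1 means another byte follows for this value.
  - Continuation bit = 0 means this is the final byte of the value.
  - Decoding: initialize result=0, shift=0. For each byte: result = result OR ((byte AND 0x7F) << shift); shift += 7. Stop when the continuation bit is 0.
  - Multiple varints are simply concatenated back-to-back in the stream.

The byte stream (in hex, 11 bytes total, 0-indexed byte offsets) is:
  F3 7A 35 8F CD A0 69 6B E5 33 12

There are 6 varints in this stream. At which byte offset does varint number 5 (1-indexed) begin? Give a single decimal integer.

  byte[0]=0xF3 cont=1 payload=0x73=115: acc |= 115<<0 -> acc=115 shift=7
  byte[1]=0x7A cont=0 payload=0x7A=122: acc |= 122<<7 -> acc=15731 shift=14 [end]
Varint 1: bytes[0:2] = F3 7A -> value 15731 (2 byte(s))
  byte[2]=0x35 cont=0 payload=0x35=53: acc |= 53<<0 -> acc=53 shift=7 [end]
Varint 2: bytes[2:3] = 35 -> value 53 (1 byte(s))
  byte[3]=0x8F cont=1 payload=0x0F=15: acc |= 15<<0 -> acc=15 shift=7
  byte[4]=0xCD cont=1 payload=0x4D=77: acc |= 77<<7 -> acc=9871 shift=14
  byte[5]=0xA0 cont=1 payload=0x20=32: acc |= 32<<14 -> acc=534159 shift=21
  byte[6]=0x69 cont=0 payload=0x69=105: acc |= 105<<21 -> acc=220735119 shift=28 [end]
Varint 3: bytes[3:7] = 8F CD A0 69 -> value 220735119 (4 byte(s))
  byte[7]=0x6B cont=0 payload=0x6B=107: acc |= 107<<0 -> acc=107 shift=7 [end]
Varint 4: bytes[7:8] = 6B -> value 107 (1 byte(s))
  byte[8]=0xE5 cont=1 payload=0x65=101: acc |= 101<<0 -> acc=101 shift=7
  byte[9]=0x33 cont=0 payload=0x33=51: acc |= 51<<7 -> acc=6629 shift=14 [end]
Varint 5: bytes[8:10] = E5 33 -> value 6629 (2 byte(s))
  byte[10]=0x12 cont=0 payload=0x12=18: acc |= 18<<0 -> acc=18 shift=7 [end]
Varint 6: bytes[10:11] = 12 -> value 18 (1 byte(s))

Answer: 8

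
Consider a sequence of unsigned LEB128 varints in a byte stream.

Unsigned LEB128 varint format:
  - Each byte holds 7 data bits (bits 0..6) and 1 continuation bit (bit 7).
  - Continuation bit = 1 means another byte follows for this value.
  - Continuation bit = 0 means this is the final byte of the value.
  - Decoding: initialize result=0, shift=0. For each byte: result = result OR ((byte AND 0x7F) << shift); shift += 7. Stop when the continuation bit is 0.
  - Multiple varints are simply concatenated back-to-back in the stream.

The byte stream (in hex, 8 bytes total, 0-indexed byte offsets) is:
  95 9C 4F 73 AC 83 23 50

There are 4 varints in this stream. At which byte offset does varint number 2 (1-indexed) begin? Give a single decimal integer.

  byte[0]=0x95 cont=1 payload=0x15=21: acc |= 21<<0 -> acc=21 shift=7
  byte[1]=0x9C cont=1 payload=0x1C=28: acc |= 28<<7 -> acc=3605 shift=14
  byte[2]=0x4F cont=0 payload=0x4F=79: acc |= 79<<14 -> acc=1297941 shift=21 [end]
Varint 1: bytes[0:3] = 95 9C 4F -> value 1297941 (3 byte(s))
  byte[3]=0x73 cont=0 payload=0x73=115: acc |= 115<<0 -> acc=115 shift=7 [end]
Varint 2: bytes[3:4] = 73 -> value 115 (1 byte(s))
  byte[4]=0xAC cont=1 payload=0x2C=44: acc |= 44<<0 -> acc=44 shift=7
  byte[5]=0x83 cont=1 payload=0x03=3: acc |= 3<<7 -> acc=428 shift=14
  byte[6]=0x23 cont=0 payload=0x23=35: acc |= 35<<14 -> acc=573868 shift=21 [end]
Varint 3: bytes[4:7] = AC 83 23 -> value 573868 (3 byte(s))
  byte[7]=0x50 cont=0 payload=0x50=80: acc |= 80<<0 -> acc=80 shift=7 [end]
Varint 4: bytes[7:8] = 50 -> value 80 (1 byte(s))

Answer: 3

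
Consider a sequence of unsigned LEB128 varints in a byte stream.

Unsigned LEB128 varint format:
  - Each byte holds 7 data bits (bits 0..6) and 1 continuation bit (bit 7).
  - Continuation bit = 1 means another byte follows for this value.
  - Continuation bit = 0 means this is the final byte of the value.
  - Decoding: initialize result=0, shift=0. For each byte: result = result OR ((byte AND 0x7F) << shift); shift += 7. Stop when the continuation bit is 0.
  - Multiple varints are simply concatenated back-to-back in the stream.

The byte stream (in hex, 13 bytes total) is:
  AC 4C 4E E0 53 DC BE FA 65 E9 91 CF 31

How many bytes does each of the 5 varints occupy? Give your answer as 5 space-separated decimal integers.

Answer: 2 1 2 4 4

Derivation:
  byte[0]=0xAC cont=1 payload=0x2C=44: acc |= 44<<0 -> acc=44 shift=7
  byte[1]=0x4C cont=0 payload=0x4C=76: acc |= 76<<7 -> acc=9772 shift=14 [end]
Varint 1: bytes[0:2] = AC 4C -> value 9772 (2 byte(s))
  byte[2]=0x4E cont=0 payload=0x4E=78: acc |= 78<<0 -> acc=78 shift=7 [end]
Varint 2: bytes[2:3] = 4E -> value 78 (1 byte(s))
  byte[3]=0xE0 cont=1 payload=0x60=96: acc |= 96<<0 -> acc=96 shift=7
  byte[4]=0x53 cont=0 payload=0x53=83: acc |= 83<<7 -> acc=10720 shift=14 [end]
Varint 3: bytes[3:5] = E0 53 -> value 10720 (2 byte(s))
  byte[5]=0xDC cont=1 payload=0x5C=92: acc |= 92<<0 -> acc=92 shift=7
  byte[6]=0xBE cont=1 payload=0x3E=62: acc |= 62<<7 -> acc=8028 shift=14
  byte[7]=0xFA cont=1 payload=0x7A=122: acc |= 122<<14 -> acc=2006876 shift=21
  byte[8]=0x65 cont=0 payload=0x65=101: acc |= 101<<21 -> acc=213819228 shift=28 [end]
Varint 4: bytes[5:9] = DC BE FA 65 -> value 213819228 (4 byte(s))
  byte[9]=0xE9 cont=1 payload=0x69=105: acc |= 105<<0 -> acc=105 shift=7
  byte[10]=0x91 cont=1 payload=0x11=17: acc |= 17<<7 -> acc=2281 shift=14
  byte[11]=0xCF cont=1 payload=0x4F=79: acc |= 79<<14 -> acc=1296617 shift=21
  byte[12]=0x31 cont=0 payload=0x31=49: acc |= 49<<21 -> acc=104057065 shift=28 [end]
Varint 5: bytes[9:13] = E9 91 CF 31 -> value 104057065 (4 byte(s))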